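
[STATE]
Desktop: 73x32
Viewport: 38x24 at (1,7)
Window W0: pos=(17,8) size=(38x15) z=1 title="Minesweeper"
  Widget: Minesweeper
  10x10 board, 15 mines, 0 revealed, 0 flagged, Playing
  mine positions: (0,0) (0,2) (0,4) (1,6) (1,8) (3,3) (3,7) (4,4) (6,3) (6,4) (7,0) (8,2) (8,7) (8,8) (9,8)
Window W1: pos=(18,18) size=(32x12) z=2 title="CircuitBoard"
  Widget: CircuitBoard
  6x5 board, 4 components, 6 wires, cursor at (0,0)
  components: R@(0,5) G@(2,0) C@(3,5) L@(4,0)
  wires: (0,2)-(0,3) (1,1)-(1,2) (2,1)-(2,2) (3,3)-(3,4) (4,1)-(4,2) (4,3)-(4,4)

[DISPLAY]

                                      
                ┏━━━━━━━━━━━━━━━━━━━━━
                ┃ Minesweeper         
                ┠─────────────────────
                ┃■■■■■■■■■■           
                ┃■■■■■■■■■■           
                ┃■■■■■■■■■■           
                ┃■■■■■■■■■■           
                ┃■■■■■■■■■■           
                ┃■■■■■■■■■■           
                ┃■■■■■■■■■■           
                ┃┏━━━━━━━━━━━━━━━━━━━━
                ┃┃ CircuitBoard       
                ┃┠────────────────────
                ┃┃   0 1 2 3 4 5      
                ┗┃0  [.]      · ─ ·   
                 ┃                    
                 ┃1       · ─ ·       
                 ┃                    
                 ┃2   G   · ─ ·       
                 ┃                    
                 ┃3               · ─ 
                 ┗━━━━━━━━━━━━━━━━━━━━
                                      


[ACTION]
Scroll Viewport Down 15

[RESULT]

                ┏━━━━━━━━━━━━━━━━━━━━━
                ┃ Minesweeper         
                ┠─────────────────────
                ┃■■■■■■■■■■           
                ┃■■■■■■■■■■           
                ┃■■■■■■■■■■           
                ┃■■■■■■■■■■           
                ┃■■■■■■■■■■           
                ┃■■■■■■■■■■           
                ┃■■■■■■■■■■           
                ┃┏━━━━━━━━━━━━━━━━━━━━
                ┃┃ CircuitBoard       
                ┃┠────────────────────
                ┃┃   0 1 2 3 4 5      
                ┗┃0  [.]      · ─ ·   
                 ┃                    
                 ┃1       · ─ ·       
                 ┃                    
                 ┃2   G   · ─ ·       
                 ┃                    
                 ┃3               · ─ 
                 ┗━━━━━━━━━━━━━━━━━━━━
                                      
                                      


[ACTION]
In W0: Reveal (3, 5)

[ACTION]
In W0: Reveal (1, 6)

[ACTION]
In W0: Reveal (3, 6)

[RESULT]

                ┏━━━━━━━━━━━━━━━━━━━━━
                ┃ Minesweeper         
                ┠─────────────────────
                ┃✹■✹■✹■■■■■           
                ┃■■■■■■✹■✹■           
                ┃■■■■■■■■■■           
                ┃■■■✹■1■✹■■           
                ┃■■■■✹■■■■■           
                ┃■■■■■■■■■■           
                ┃■■■✹✹■■■■■           
                ┃┏━━━━━━━━━━━━━━━━━━━━
                ┃┃ CircuitBoard       
                ┃┠────────────────────
                ┃┃   0 1 2 3 4 5      
                ┗┃0  [.]      · ─ ·   
                 ┃                    
                 ┃1       · ─ ·       
                 ┃                    
                 ┃2   G   · ─ ·       
                 ┃                    
                 ┃3               · ─ 
                 ┗━━━━━━━━━━━━━━━━━━━━
                                      
                                      


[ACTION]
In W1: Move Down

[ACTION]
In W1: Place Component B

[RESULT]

                ┏━━━━━━━━━━━━━━━━━━━━━
                ┃ Minesweeper         
                ┠─────────────────────
                ┃✹■✹■✹■■■■■           
                ┃■■■■■■✹■✹■           
                ┃■■■■■■■■■■           
                ┃■■■✹■1■✹■■           
                ┃■■■■✹■■■■■           
                ┃■■■■■■■■■■           
                ┃■■■✹✹■■■■■           
                ┃┏━━━━━━━━━━━━━━━━━━━━
                ┃┃ CircuitBoard       
                ┃┠────────────────────
                ┃┃   0 1 2 3 4 5      
                ┗┃0           · ─ ·   
                 ┃                    
                 ┃1  [B]  · ─ ·       
                 ┃                    
                 ┃2   G   · ─ ·       
                 ┃                    
                 ┃3               · ─ 
                 ┗━━━━━━━━━━━━━━━━━━━━
                                      
                                      


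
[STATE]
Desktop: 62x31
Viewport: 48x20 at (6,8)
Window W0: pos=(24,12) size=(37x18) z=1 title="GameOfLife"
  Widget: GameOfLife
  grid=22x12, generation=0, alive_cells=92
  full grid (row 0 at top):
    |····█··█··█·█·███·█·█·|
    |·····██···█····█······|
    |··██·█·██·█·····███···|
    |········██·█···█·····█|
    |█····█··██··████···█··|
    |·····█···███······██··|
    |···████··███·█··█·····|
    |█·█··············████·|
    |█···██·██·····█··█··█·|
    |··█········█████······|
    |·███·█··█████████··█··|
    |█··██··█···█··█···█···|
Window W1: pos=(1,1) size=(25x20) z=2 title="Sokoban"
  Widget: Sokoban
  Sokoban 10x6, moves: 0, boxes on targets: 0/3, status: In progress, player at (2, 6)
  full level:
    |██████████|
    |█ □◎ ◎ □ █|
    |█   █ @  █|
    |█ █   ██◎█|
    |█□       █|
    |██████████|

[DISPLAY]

     █             ┃                            
██████             ┃                            
s: 0  0/3          ┃                            
                   ┃                            
                   ┃━━━━━━━━━━━━━━━━━━━━━━━━━━━━
                   ┃GameOfLife                  
                   ┃────────────────────────────
                   ┃en: 0                       
                   ┃···█··█··█·█·███·█·█·       
                   ┃····██···█····█······       
                   ┃·██·█·██·█·····███···       
                   ┃·······██·█···█·····█       
━━━━━━━━━━━━━━━━━━━┛····█··██··████···█··       
                  ┃·····█···███······██··       
                  ┃···████··███·█··█·····       
                  ┃█·█··············████·       
                  ┃█···██·██·····█··█··█·       
                  ┃··█········█████······       
                  ┃·███·█··█████████··█··       
                  ┃█··██··█···█··█···█···       


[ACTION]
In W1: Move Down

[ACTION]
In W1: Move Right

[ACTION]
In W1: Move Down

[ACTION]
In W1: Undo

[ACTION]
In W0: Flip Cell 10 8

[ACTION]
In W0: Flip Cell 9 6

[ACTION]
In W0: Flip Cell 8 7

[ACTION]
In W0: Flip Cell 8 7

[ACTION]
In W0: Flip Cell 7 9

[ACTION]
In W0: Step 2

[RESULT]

     █             ┃                            
██████             ┃                            
s: 0  0/3          ┃                            
                   ┃                            
                   ┃━━━━━━━━━━━━━━━━━━━━━━━━━━━━
                   ┃GameOfLife                  
                   ┃────────────────────────────
                   ┃en: 2                       
                   ┃···███·······██······       
                   ┃·······█·█···█···█···       
                   ┃··█···██·█··█·█···█··       
                   ┃···█·██··█···········       
━━━━━━━━━━━━━━━━━━━┛··········█···█····█·       
                  ┃····██·····█···█··█···       
                  ┃····█████·······█···█·       
                  ┃··██·····█·███····█·██       
                  ┃··█··█·········█····█·       
                  ┃··█·█····█·······█····       
                  ┃·█·████·█·············       
                  ┃··█·██················       


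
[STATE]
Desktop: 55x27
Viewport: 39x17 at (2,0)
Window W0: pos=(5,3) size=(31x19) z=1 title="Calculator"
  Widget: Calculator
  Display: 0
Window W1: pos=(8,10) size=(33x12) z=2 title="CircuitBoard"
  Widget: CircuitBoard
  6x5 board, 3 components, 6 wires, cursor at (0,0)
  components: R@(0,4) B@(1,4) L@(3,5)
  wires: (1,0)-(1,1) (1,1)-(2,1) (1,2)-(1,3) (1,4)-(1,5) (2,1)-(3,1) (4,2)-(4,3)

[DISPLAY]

                                       
                                       
                                       
   ┏━━━━━━━━━━━━━━━━━━━━━━━━━━━━━┓     
   ┃ Calculator                  ┃     
   ┠─────────────────────────────┨     
   ┃                            0┃     
   ┃┌───┬───┬───┬───┐            ┃     
   ┃│ 7 │ 8 │ 9 │ ÷ │            ┃     
   ┃├───┼───┼───┼───┤            ┃     
   ┃│ ┏━━━━━━━━━━━━━━━━━━━━━━━━━━━━━━━┓
   ┃├─┃ CircuitBoard                  ┃
   ┃│ ┠───────────────────────────────┨
   ┃├─┃   0 1 2 3 4 5                 ┃
   ┃│ ┃0  [.]              R          ┃
   ┃├─┃                               ┃
   ┃│ ┃1   · ─ ·   · ─ ·   B ─ ·      ┃


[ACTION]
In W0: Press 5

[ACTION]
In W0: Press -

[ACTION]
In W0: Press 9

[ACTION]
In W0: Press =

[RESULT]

                                       
                                       
                                       
   ┏━━━━━━━━━━━━━━━━━━━━━━━━━━━━━┓     
   ┃ Calculator                  ┃     
   ┠─────────────────────────────┨     
   ┃                           -4┃     
   ┃┌───┬───┬───┬───┐            ┃     
   ┃│ 7 │ 8 │ 9 │ ÷ │            ┃     
   ┃├───┼───┼───┼───┤            ┃     
   ┃│ ┏━━━━━━━━━━━━━━━━━━━━━━━━━━━━━━━┓
   ┃├─┃ CircuitBoard                  ┃
   ┃│ ┠───────────────────────────────┨
   ┃├─┃   0 1 2 3 4 5                 ┃
   ┃│ ┃0  [.]              R          ┃
   ┃├─┃                               ┃
   ┃│ ┃1   · ─ ·   · ─ ·   B ─ ·      ┃


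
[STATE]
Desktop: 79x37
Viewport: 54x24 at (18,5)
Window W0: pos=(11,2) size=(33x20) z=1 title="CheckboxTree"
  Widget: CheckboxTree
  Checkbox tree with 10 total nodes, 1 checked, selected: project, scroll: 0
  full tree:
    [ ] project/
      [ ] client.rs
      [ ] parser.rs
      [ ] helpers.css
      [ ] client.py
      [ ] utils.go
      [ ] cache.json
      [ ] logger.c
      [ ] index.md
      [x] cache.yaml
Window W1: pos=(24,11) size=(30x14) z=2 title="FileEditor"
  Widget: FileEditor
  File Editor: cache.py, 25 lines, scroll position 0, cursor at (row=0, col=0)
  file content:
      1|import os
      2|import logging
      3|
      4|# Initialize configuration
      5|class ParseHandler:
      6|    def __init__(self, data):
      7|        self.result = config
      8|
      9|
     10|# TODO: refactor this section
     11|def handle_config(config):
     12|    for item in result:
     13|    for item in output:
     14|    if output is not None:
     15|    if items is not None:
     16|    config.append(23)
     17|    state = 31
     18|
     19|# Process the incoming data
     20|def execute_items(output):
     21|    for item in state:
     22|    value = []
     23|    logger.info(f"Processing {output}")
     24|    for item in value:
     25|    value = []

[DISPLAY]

roject/                  ┃                            
 client.rs               ┃                            
 parser.rs               ┃                            
 helpers.css             ┃                            
 client.py               ┃                            
 utils.go                ┃                            
 cache┏━━━━━━━━━━━━━━━━━━━━━━━━━━━━┓                  
 logge┃ FileEditor                 ┃                  
 index┠────────────────────────────┨                  
 cache┃█mport os                  ▲┃                  
      ┃import logging             █┃                  
      ┃                           ░┃                  
      ┃# Initialize configuration ░┃                  
      ┃class ParseHandler:        ░┃                  
      ┃    def __init__(self, data░┃                  
      ┃        self.result = confi░┃                  
━━━━━━┃                           ░┃                  
      ┃                           ░┃                  
      ┃# TODO: refactor this secti▼┃                  
      ┗━━━━━━━━━━━━━━━━━━━━━━━━━━━━┛                  
                                                      
                                                      
                                                      
                                                      


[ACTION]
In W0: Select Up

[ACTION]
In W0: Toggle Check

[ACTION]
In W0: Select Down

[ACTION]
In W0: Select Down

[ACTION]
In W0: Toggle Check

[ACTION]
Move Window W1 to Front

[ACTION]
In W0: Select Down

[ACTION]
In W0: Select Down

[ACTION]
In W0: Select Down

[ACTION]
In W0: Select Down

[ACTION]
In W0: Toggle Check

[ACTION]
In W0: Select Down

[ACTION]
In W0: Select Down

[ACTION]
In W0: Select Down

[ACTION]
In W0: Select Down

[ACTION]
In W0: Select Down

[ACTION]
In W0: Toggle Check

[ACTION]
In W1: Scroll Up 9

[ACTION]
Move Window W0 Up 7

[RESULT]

 parser.rs               ┃                            
 helpers.css             ┃                            
 client.py               ┃                            
 utils.go                ┃                            
 cache.json              ┃                            
 logger.c                ┃                            
 index┏━━━━━━━━━━━━━━━━━━━━━━━━━━━━┓                  
 cache┃ FileEditor                 ┃                  
      ┠────────────────────────────┨                  
      ┃█mport os                  ▲┃                  
      ┃import logging             █┃                  
      ┃                           ░┃                  
      ┃# Initialize configuration ░┃                  
      ┃class ParseHandler:        ░┃                  
━━━━━━┃    def __init__(self, data░┃                  
      ┃        self.result = confi░┃                  
      ┃                           ░┃                  
      ┃                           ░┃                  
      ┃# TODO: refactor this secti▼┃                  
      ┗━━━━━━━━━━━━━━━━━━━━━━━━━━━━┛                  
                                                      
                                                      
                                                      
                                                      


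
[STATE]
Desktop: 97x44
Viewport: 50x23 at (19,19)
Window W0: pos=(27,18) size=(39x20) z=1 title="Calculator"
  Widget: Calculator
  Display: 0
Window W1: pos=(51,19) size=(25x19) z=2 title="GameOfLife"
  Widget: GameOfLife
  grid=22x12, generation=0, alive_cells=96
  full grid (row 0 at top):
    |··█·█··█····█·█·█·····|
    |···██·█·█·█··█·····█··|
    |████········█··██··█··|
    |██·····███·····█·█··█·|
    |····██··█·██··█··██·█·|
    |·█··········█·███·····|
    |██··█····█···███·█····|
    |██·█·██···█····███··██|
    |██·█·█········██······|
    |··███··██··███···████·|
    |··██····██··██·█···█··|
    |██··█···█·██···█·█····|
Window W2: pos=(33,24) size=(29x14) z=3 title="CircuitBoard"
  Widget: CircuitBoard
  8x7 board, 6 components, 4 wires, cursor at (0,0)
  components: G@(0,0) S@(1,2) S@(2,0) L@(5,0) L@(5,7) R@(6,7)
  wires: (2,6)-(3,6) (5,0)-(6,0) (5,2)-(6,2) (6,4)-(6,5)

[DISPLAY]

        ┃ Calculator            ┏━━━━━━━━━━━━━━━━━
        ┠───────────────────────┃ GameOfLife      
        ┃                       ┠─────────────────
        ┃┌───┬───┬───┬───┐      ┃Gen: 0           
        ┃│ 7 │ 8 │ 9 │ ÷ │      ┃··█·█··█····█·█·█
        ┃├───┼┏━━━━━━━━━━━━━━━━━━━━━━━━━━━┓█··█···
        ┃│ 4 │┃ CircuitBoard              ┃··█··██
        ┃├───┼┠───────────────────────────┨·····█·
        ┃│ 1 │┃   0 1 2 3 4 5 6 7         ┃██··█··
        ┃├───┼┃0  [G]                     ┃··█·███
        ┃│ 0 │┃                           ┃···███·
        ┃├───┼┃1           S              ┃█····██
        ┃│ C │┃                           ┃····██·
        ┃└───┴┃2   S                      ┃·███···
        ┃     ┃                           ┃··██·█·
        ┃     ┃3                          ┃██···█·
        ┃     ┃                           ┃       
        ┃     ┃4                          ┃       
        ┗━━━━━┗━━━━━━━━━━━━━━━━━━━━━━━━━━━┛━━━━━━━
                                                  
                                                  
                                                  
                                                  


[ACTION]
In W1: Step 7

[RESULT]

        ┃ Calculator            ┏━━━━━━━━━━━━━━━━━
        ┠───────────────────────┃ GameOfLife      
        ┃                       ┠─────────────────
        ┃┌───┬───┬───┬───┐      ┃Gen: 7           
        ┃│ 7 │ 8 │ 9 │ ÷ │      ┃···█···█·········
        ┃├───┼┏━━━━━━━━━━━━━━━━━━━━━━━━━━━┓·······
        ┃│ 4 │┃ CircuitBoard              ┃·······
        ┃├───┼┠───────────────────────────┨·······
        ┃│ 1 │┃   0 1 2 3 4 5 6 7         ┃·····██
        ┃├───┼┃0  [G]                     ┃█······
        ┃│ 0 │┃                           ┃██·█···
        ┃├───┼┃1           S              ┃█·██·██
        ┃│ C │┃                           ┃····█·█
        ┃└───┴┃2   S                      ┃·······
        ┃     ┃                           ┃·····██
        ┃     ┃3                          ┃·····█·
        ┃     ┃                           ┃       
        ┃     ┃4                          ┃       
        ┗━━━━━┗━━━━━━━━━━━━━━━━━━━━━━━━━━━┛━━━━━━━
                                                  
                                                  
                                                  
                                                  


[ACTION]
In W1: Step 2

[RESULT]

        ┃ Calculator            ┏━━━━━━━━━━━━━━━━━
        ┠───────────────────────┃ GameOfLife      
        ┃                       ┠─────────────────
        ┃┌───┬───┬───┬───┐      ┃Gen: 9           
        ┃│ 7 │ 8 │ 9 │ ÷ │      ┃·······█·········
        ┃├───┼┏━━━━━━━━━━━━━━━━━━━━━━━━━━━┓·······
        ┃│ 4 │┃ CircuitBoard              ┃·······
        ┃├───┼┠───────────────────────────┨·······
        ┃│ 1 │┃   0 1 2 3 4 5 6 7         ┃█······
        ┃├───┼┃0  [G]                     ┃█·····█
        ┃│ 0 │┃                           ┃···██·█
        ┃├───┼┃1           S              ┃··█··█·
        ┃│ C │┃                           ┃··███··
        ┃└───┴┃2   S                      ┃····███
        ┃     ┃                           ┃·····█·
        ┃     ┃3                          ┃·····██
        ┃     ┃                           ┃       
        ┃     ┃4                          ┃       
        ┗━━━━━┗━━━━━━━━━━━━━━━━━━━━━━━━━━━┛━━━━━━━
                                                  
                                                  
                                                  
                                                  


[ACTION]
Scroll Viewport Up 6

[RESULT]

                                                  
                                                  
                                                  
                                                  
                                                  
        ┏━━━━━━━━━━━━━━━━━━━━━━━━━━━━━━━━━━━━━┓   
        ┃ Calculator            ┏━━━━━━━━━━━━━━━━━
        ┠───────────────────────┃ GameOfLife      
        ┃                       ┠─────────────────
        ┃┌───┬───┬───┬───┐      ┃Gen: 9           
        ┃│ 7 │ 8 │ 9 │ ÷ │      ┃·······█·········
        ┃├───┼┏━━━━━━━━━━━━━━━━━━━━━━━━━━━┓·······
        ┃│ 4 │┃ CircuitBoard              ┃·······
        ┃├───┼┠───────────────────────────┨·······
        ┃│ 1 │┃   0 1 2 3 4 5 6 7         ┃█······
        ┃├───┼┃0  [G]                     ┃█·····█
        ┃│ 0 │┃                           ┃···██·█
        ┃├───┼┃1           S              ┃··█··█·
        ┃│ C │┃                           ┃··███··
        ┃└───┴┃2   S                      ┃····███
        ┃     ┃                           ┃·····█·
        ┃     ┃3                          ┃·····██
        ┃     ┃                           ┃       


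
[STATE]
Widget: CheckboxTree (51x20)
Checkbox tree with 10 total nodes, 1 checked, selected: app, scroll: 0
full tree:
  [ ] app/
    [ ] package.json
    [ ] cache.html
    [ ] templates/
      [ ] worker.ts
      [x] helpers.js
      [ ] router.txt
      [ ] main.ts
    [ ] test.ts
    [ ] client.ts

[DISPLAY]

>[-] app/                                          
   [ ] package.json                                
   [ ] cache.html                                  
   [-] templates/                                  
     [ ] worker.ts                                 
     [x] helpers.js                                
     [ ] router.txt                                
     [ ] main.ts                                   
   [ ] test.ts                                     
   [ ] client.ts                                   
                                                   
                                                   
                                                   
                                                   
                                                   
                                                   
                                                   
                                                   
                                                   
                                                   


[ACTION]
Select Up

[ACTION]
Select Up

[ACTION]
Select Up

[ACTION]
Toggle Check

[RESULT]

>[x] app/                                          
   [x] package.json                                
   [x] cache.html                                  
   [x] templates/                                  
     [x] worker.ts                                 
     [x] helpers.js                                
     [x] router.txt                                
     [x] main.ts                                   
   [x] test.ts                                     
   [x] client.ts                                   
                                                   
                                                   
                                                   
                                                   
                                                   
                                                   
                                                   
                                                   
                                                   
                                                   


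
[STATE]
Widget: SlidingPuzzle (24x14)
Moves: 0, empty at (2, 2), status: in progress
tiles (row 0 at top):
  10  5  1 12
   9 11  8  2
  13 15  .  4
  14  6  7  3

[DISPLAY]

┌────┬────┬────┬────┐   
│ 10 │  5 │  1 │ 12 │   
├────┼────┼────┼────┤   
│  9 │ 11 │  8 │  2 │   
├────┼────┼────┼────┤   
│ 13 │ 15 │    │  4 │   
├────┼────┼────┼────┤   
│ 14 │  6 │  7 │  3 │   
└────┴────┴────┴────┘   
Moves: 0                
                        
                        
                        
                        


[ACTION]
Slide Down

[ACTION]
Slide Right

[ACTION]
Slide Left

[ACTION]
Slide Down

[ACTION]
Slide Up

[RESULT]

┌────┬────┬────┬────┐   
│ 10 │  5 │  1 │ 12 │   
├────┼────┼────┼────┤   
│  9 │ 11 │    │  2 │   
├────┼────┼────┼────┤   
│ 13 │ 15 │  8 │  4 │   
├────┼────┼────┼────┤   
│ 14 │  6 │  7 │  3 │   
└────┴────┴────┴────┘   
Moves: 5                
                        
                        
                        
                        


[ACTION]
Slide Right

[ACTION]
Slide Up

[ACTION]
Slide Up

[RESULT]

┌────┬────┬────┬────┐   
│ 10 │  5 │  1 │ 12 │   
├────┼────┼────┼────┤   
│  9 │ 15 │ 11 │  2 │   
├────┼────┼────┼────┤   
│ 13 │  6 │  8 │  4 │   
├────┼────┼────┼────┤   
│ 14 │    │  7 │  3 │   
└────┴────┴────┴────┘   
Moves: 8                
                        
                        
                        
                        


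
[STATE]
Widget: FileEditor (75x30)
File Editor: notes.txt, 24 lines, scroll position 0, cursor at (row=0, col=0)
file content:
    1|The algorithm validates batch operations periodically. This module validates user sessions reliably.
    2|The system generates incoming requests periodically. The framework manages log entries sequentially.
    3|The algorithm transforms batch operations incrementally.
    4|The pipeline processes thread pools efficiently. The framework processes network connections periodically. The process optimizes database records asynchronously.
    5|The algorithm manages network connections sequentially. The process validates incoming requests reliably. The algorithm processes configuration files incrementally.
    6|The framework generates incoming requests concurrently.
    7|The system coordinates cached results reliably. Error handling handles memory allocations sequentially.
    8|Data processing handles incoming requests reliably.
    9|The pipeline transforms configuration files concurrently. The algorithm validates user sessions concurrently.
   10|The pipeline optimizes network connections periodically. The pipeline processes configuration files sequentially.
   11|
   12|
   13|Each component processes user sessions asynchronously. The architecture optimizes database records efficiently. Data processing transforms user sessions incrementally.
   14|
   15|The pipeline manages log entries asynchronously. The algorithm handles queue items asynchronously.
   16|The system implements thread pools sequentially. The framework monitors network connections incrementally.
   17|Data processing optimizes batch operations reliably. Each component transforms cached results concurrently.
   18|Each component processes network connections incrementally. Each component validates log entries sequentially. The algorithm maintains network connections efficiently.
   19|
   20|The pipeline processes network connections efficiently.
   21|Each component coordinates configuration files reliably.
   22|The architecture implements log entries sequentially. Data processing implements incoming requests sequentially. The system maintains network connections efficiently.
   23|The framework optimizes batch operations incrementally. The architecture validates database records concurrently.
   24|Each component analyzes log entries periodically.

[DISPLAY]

█he algorithm validates batch operations periodically. This module validat▲
The system generates incoming requests periodically. The framework manages█
The algorithm transforms batch operations incrementally.                  ░
The pipeline processes thread pools efficiently. The framework processes n░
The algorithm manages network connections sequentially. The process valida░
The framework generates incoming requests concurrently.                   ░
The system coordinates cached results reliably. Error handling handles mem░
Data processing handles incoming requests reliably.                       ░
The pipeline transforms configuration files concurrently. The algorithm va░
The pipeline optimizes network connections periodically. The pipeline proc░
                                                                          ░
                                                                          ░
Each component processes user sessions asynchronously. The architecture op░
                                                                          ░
The pipeline manages log entries asynchronously. The algorithm handles que░
The system implements thread pools sequentially. The framework monitors ne░
Data processing optimizes batch operations reliably. Each component transf░
Each component processes network connections incrementally. Each component░
                                                                          ░
The pipeline processes network connections efficiently.                   ░
Each component coordinates configuration files reliably.                  ░
The architecture implements log entries sequentially. Data processing impl░
The framework optimizes batch operations incrementally. The architecture v░
Each component analyzes log entries periodically.                         ░
                                                                          ░
                                                                          ░
                                                                          ░
                                                                          ░
                                                                          ░
                                                                          ▼


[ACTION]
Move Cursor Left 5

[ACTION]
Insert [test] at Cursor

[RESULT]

test█he algorithm validates batch operations periodically. This module val▲
The system generates incoming requests periodically. The framework manages█
The algorithm transforms batch operations incrementally.                  ░
The pipeline processes thread pools efficiently. The framework processes n░
The algorithm manages network connections sequentially. The process valida░
The framework generates incoming requests concurrently.                   ░
The system coordinates cached results reliably. Error handling handles mem░
Data processing handles incoming requests reliably.                       ░
The pipeline transforms configuration files concurrently. The algorithm va░
The pipeline optimizes network connections periodically. The pipeline proc░
                                                                          ░
                                                                          ░
Each component processes user sessions asynchronously. The architecture op░
                                                                          ░
The pipeline manages log entries asynchronously. The algorithm handles que░
The system implements thread pools sequentially. The framework monitors ne░
Data processing optimizes batch operations reliably. Each component transf░
Each component processes network connections incrementally. Each component░
                                                                          ░
The pipeline processes network connections efficiently.                   ░
Each component coordinates configuration files reliably.                  ░
The architecture implements log entries sequentially. Data processing impl░
The framework optimizes batch operations incrementally. The architecture v░
Each component analyzes log entries periodically.                         ░
                                                                          ░
                                                                          ░
                                                                          ░
                                                                          ░
                                                                          ░
                                                                          ▼


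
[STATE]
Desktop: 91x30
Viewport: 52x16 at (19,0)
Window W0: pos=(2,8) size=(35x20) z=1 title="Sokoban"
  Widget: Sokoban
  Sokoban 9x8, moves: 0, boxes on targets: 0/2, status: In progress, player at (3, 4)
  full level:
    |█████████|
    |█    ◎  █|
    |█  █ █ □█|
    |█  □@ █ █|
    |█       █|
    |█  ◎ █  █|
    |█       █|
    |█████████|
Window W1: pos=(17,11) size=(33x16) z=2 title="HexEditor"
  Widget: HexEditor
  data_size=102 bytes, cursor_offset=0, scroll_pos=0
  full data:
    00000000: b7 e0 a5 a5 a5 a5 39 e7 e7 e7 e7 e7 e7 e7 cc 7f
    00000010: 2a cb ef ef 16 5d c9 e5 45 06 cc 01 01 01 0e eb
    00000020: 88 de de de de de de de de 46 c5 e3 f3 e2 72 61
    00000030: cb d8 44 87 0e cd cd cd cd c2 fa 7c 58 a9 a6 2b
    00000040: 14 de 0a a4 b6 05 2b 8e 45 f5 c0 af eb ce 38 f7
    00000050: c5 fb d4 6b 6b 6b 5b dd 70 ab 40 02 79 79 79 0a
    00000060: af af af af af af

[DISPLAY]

                                                    
                                                    
                                                    
                                                    
                                                    
                                                    
                                                    
                                                    
━━━━━━━━━━━━━━━━━┓                                  
                 ┃                                  
─────────────────┨                                  
━━━━━━━━━━━━━━━━━━━━━━━━━━━━━━┓                     
HexEditor                     ┃                     
──────────────────────────────┨                     
0000000  B7 e0 a5 a5 a5 a5 39 ┃                     
0000010  2a cb ef ef 16 5d c9 ┃                     


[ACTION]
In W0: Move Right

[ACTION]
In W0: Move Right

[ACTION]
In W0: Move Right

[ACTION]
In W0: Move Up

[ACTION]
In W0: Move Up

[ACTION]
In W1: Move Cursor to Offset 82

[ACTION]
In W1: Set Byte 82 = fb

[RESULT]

                                                    
                                                    
                                                    
                                                    
                                                    
                                                    
                                                    
                                                    
━━━━━━━━━━━━━━━━━┓                                  
                 ┃                                  
─────────────────┨                                  
━━━━━━━━━━━━━━━━━━━━━━━━━━━━━━┓                     
HexEditor                     ┃                     
──────────────────────────────┨                     
0000000  b7 e0 a5 a5 a5 a5 39 ┃                     
0000010  2a cb ef ef 16 5d c9 ┃                     
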